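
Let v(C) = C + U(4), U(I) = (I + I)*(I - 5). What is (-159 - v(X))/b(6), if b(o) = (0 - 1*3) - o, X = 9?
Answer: 160/9 ≈ 17.778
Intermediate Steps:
b(o) = -3 - o (b(o) = (0 - 3) - o = -3 - o)
U(I) = 2*I*(-5 + I) (U(I) = (2*I)*(-5 + I) = 2*I*(-5 + I))
v(C) = -8 + C (v(C) = C + 2*4*(-5 + 4) = C + 2*4*(-1) = C - 8 = -8 + C)
(-159 - v(X))/b(6) = (-159 - (-8 + 9))/(-3 - 1*6) = (-159 - 1*1)/(-3 - 6) = (-159 - 1)/(-9) = -160*(-⅑) = 160/9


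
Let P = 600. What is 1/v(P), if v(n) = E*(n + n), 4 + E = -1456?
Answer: -1/1752000 ≈ -5.7078e-7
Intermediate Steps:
E = -1460 (E = -4 - 1456 = -1460)
v(n) = -2920*n (v(n) = -1460*(n + n) = -2920*n)
1/v(P) = 1/(-2920*600) = 1/(-1752000) = -1/1752000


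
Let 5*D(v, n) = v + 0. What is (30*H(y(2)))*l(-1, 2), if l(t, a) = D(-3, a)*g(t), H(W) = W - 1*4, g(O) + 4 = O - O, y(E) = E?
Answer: -144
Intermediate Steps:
g(O) = -4 (g(O) = -4 + (O - O) = -4 + 0 = -4)
D(v, n) = v/5 (D(v, n) = (v + 0)/5 = v/5)
H(W) = -4 + W (H(W) = W - 4 = -4 + W)
l(t, a) = 12/5 (l(t, a) = ((⅕)*(-3))*(-4) = -⅗*(-4) = 12/5)
(30*H(y(2)))*l(-1, 2) = (30*(-4 + 2))*(12/5) = (30*(-2))*(12/5) = -60*12/5 = -144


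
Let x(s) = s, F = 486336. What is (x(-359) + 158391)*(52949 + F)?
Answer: 85224287120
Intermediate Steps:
(x(-359) + 158391)*(52949 + F) = (-359 + 158391)*(52949 + 486336) = 158032*539285 = 85224287120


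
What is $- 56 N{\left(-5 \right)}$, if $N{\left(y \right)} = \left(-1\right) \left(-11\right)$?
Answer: $-616$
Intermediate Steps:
$N{\left(y \right)} = 11$
$- 56 N{\left(-5 \right)} = \left(-56\right) 11 = -616$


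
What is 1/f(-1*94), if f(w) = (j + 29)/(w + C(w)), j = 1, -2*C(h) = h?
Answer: -47/30 ≈ -1.5667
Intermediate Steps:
C(h) = -h/2
f(w) = 60/w (f(w) = (1 + 29)/(w - w/2) = 30/((w/2)) = 30*(2/w) = 60/w)
1/f(-1*94) = 1/(60/((-1*94))) = 1/(60/(-94)) = 1/(60*(-1/94)) = 1/(-30/47) = -47/30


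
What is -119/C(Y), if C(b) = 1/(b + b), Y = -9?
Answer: 2142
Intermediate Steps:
C(b) = 1/(2*b)
-119/C(Y) = -119/((½)/(-9)) = -119/((½)*(-⅑)) = -119/(-1/18) = -119*(-18) = 2142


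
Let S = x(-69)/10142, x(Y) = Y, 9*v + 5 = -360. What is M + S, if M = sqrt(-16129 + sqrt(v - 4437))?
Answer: -69/10142 + sqrt(-145161 + 3*I*sqrt(40298))/3 ≈ 0.25664 + 127.0*I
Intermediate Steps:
v = -365/9 (v = -5/9 + (1/9)*(-360) = -5/9 - 40 = -365/9 ≈ -40.556)
S = -69/10142 ≈ -0.0068034
M = sqrt(-16129 + I*sqrt(40298)/3) (M = sqrt(-16129 + sqrt(-365/9 - 4437)) = sqrt(-16129 + sqrt(-40298/9)) = sqrt(-16129 + I*sqrt(40298)/3) ≈ 0.2634 + 127.0*I)
M + S = sqrt(-145161 + 3*I*sqrt(40298))/3 - 69/10142 = -69/10142 + sqrt(-145161 + 3*I*sqrt(40298))/3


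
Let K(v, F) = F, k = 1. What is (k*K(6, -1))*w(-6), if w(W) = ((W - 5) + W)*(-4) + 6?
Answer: -74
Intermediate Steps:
w(W) = 26 - 8*W (w(W) = ((-5 + W) + W)*(-4) + 6 = (-5 + 2*W)*(-4) + 6 = (20 - 8*W) + 6 = 26 - 8*W)
(k*K(6, -1))*w(-6) = (1*(-1))*(26 - 8*(-6)) = -(26 + 48) = -1*74 = -74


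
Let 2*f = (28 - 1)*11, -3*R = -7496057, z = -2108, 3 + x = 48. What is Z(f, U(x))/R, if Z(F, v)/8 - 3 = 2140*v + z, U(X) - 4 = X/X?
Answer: 206280/7496057 ≈ 0.027518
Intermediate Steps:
x = 45 (x = -3 + 48 = 45)
U(X) = 5 (U(X) = 4 + X/X = 4 + 1 = 5)
R = 7496057/3 (R = -1/3*(-7496057) = 7496057/3 ≈ 2.4987e+6)
f = 297/2 (f = ((28 - 1)*11)/2 = (27*11)/2 = (1/2)*297 = 297/2 ≈ 148.50)
Z(F, v) = -16840 + 17120*v (Z(F, v) = 24 + 8*(2140*v - 2108) = 24 + 8*(-2108 + 2140*v) = 24 + (-16864 + 17120*v) = -16840 + 17120*v)
Z(f, U(x))/R = (-16840 + 17120*5)/(7496057/3) = (-16840 + 85600)*(3/7496057) = 68760*(3/7496057) = 206280/7496057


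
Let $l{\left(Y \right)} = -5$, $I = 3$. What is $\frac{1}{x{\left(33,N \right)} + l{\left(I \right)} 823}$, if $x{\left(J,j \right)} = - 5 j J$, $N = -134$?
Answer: $\frac{1}{17995} \approx 5.5571 \cdot 10^{-5}$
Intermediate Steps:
$x{\left(J,j \right)} = - 5 J j$
$\frac{1}{x{\left(33,N \right)} + l{\left(I \right)} 823} = \frac{1}{\left(-5\right) 33 \left(-134\right) - 4115} = \frac{1}{22110 - 4115} = \frac{1}{17995}$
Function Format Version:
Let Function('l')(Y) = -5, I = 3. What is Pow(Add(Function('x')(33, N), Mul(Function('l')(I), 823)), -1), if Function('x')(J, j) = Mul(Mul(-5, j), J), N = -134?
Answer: Rational(1, 17995) ≈ 5.5571e-5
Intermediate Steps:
Function('x')(J, j) = Mul(-5, J, j)
Pow(Add(Function('x')(33, N), Mul(Function('l')(I), 823)), -1) = Pow(Add(Mul(-5, 33, -134), Mul(-5, 823)), -1) = Pow(Add(22110, -4115), -1) = Pow(17995, -1) = Rational(1, 17995)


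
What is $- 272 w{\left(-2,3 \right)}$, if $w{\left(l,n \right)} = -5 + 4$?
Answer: $272$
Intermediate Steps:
$w{\left(l,n \right)} = -1$
$- 272 w{\left(-2,3 \right)} = \left(-272\right) \left(-1\right) = 272$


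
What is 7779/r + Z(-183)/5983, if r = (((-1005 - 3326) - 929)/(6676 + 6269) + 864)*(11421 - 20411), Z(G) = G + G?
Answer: -241199469543/3879345849080 ≈ -0.062175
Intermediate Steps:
Z(G) = 2*G
r = -20100237560/2589 (r = ((-4331 - 929)/12945 + 864)*(-8990) = (-5260*1/12945 + 864)*(-8990) = (-1052/2589 + 864)*(-8990) = (2235844/2589)*(-8990) = -20100237560/2589 ≈ -7.7637e+6)
7779/r + Z(-183)/5983 = 7779/(-20100237560/2589) + (2*(-183))/5983 = 7779*(-2589/20100237560) - 366*1/5983 = -20139831/20100237560 - 366/5983 = -241199469543/3879345849080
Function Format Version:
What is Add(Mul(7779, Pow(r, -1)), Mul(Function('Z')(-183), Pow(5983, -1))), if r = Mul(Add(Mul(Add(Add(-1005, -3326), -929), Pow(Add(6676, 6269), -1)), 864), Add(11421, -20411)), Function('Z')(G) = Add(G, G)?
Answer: Rational(-241199469543, 3879345849080) ≈ -0.062175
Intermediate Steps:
Function('Z')(G) = Mul(2, G)
r = Rational(-20100237560, 2589) (r = Mul(Add(Mul(Add(-4331, -929), Pow(12945, -1)), 864), -8990) = Mul(Add(Mul(-5260, Rational(1, 12945)), 864), -8990) = Mul(Add(Rational(-1052, 2589), 864), -8990) = Mul(Rational(2235844, 2589), -8990) = Rational(-20100237560, 2589) ≈ -7.7637e+6)
Add(Mul(7779, Pow(r, -1)), Mul(Function('Z')(-183), Pow(5983, -1))) = Add(Mul(7779, Pow(Rational(-20100237560, 2589), -1)), Mul(Mul(2, -183), Pow(5983, -1))) = Add(Mul(7779, Rational(-2589, 20100237560)), Mul(-366, Rational(1, 5983))) = Add(Rational(-20139831, 20100237560), Rational(-366, 5983)) = Rational(-241199469543, 3879345849080)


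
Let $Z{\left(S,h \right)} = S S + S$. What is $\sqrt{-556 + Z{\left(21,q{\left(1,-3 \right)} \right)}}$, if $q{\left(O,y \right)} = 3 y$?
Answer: $i \sqrt{94} \approx 9.6954 i$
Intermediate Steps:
$Z{\left(S,h \right)} = S + S^{2}$ ($Z{\left(S,h \right)} = S^{2} + S = S + S^{2}$)
$\sqrt{-556 + Z{\left(21,q{\left(1,-3 \right)} \right)}} = \sqrt{-556 + 21 \left(1 + 21\right)} = \sqrt{-556 + 21 \cdot 22} = \sqrt{-556 + 462} = \sqrt{-94} = i \sqrt{94}$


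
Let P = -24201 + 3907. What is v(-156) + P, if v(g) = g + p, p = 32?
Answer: -20418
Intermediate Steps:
v(g) = 32 + g (v(g) = g + 32 = 32 + g)
P = -20294
v(-156) + P = (32 - 156) - 20294 = -124 - 20294 = -20418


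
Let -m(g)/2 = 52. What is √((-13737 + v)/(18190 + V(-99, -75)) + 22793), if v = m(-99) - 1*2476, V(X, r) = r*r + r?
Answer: √3211366200305/11870 ≈ 150.97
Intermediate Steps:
m(g) = -104 (m(g) = -2*52 = -104)
V(X, r) = r + r² (V(X, r) = r² + r = r + r²)
v = -2580 (v = -104 - 1*2476 = -104 - 2476 = -2580)
√((-13737 + v)/(18190 + V(-99, -75)) + 22793) = √((-13737 - 2580)/(18190 - 75*(1 - 75)) + 22793) = √(-16317/(18190 - 75*(-74)) + 22793) = √(-16317/(18190 + 5550) + 22793) = √(-16317/23740 + 22793) = √(541089503/23740) = √3211366200305/11870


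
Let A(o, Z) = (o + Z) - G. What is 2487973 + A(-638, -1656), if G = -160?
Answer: 2485839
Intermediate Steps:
A(o, Z) = 160 + Z + o (A(o, Z) = (o + Z) - 1*(-160) = (Z + o) + 160 = 160 + Z + o)
2487973 + A(-638, -1656) = 2487973 + (160 - 1656 - 638) = 2487973 - 2134 = 2485839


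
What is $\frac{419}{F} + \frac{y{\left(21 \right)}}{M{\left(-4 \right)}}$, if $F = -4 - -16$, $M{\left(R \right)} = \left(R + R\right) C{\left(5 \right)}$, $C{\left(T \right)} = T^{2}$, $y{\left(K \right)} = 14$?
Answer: $\frac{5227}{150} \approx 34.847$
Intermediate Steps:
$M{\left(R \right)} = 50 R$ ($M{\left(R \right)} = \left(R + R\right) 5^{2} = 2 R 25 = 50 R$)
$F = 12$ ($F = -4 + 16 = 12$)
$\frac{419}{F} + \frac{y{\left(21 \right)}}{M{\left(-4 \right)}} = \frac{419}{12} + \frac{14}{50 \left(-4\right)} = 419 \cdot \frac{1}{12} + \frac{14}{-200} = \frac{419}{12} + 14 \left(- \frac{1}{200}\right) = \frac{419}{12} - \frac{7}{100} = \frac{5227}{150}$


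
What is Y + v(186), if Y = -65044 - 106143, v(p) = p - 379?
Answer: -171380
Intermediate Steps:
v(p) = -379 + p
Y = -171187
Y + v(186) = -171187 + (-379 + 186) = -171187 - 193 = -171380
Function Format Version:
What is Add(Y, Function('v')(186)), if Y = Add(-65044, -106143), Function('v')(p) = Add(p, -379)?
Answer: -171380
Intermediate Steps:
Function('v')(p) = Add(-379, p)
Y = -171187
Add(Y, Function('v')(186)) = Add(-171187, Add(-379, 186)) = Add(-171187, -193) = -171380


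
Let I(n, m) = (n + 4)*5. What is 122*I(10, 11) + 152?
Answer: 8692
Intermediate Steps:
I(n, m) = 20 + 5*n (I(n, m) = (4 + n)*5 = 20 + 5*n)
122*I(10, 11) + 152 = 122*(20 + 5*10) + 152 = 122*(20 + 50) + 152 = 122*70 + 152 = 8540 + 152 = 8692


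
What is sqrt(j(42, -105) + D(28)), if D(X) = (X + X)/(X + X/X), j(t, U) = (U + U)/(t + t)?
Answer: I*sqrt(1914)/58 ≈ 0.7543*I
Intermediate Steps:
j(t, U) = U/t (j(t, U) = (2*U)/((2*t)) = (2*U)*(1/(2*t)) = U/t)
D(X) = 2*X/(1 + X) (D(X) = (2*X)/(X + 1) = (2*X)/(1 + X) = 2*X/(1 + X))
sqrt(j(42, -105) + D(28)) = sqrt(-105/42 + 2*28/(1 + 28)) = sqrt(-105*1/42 + 2*28/29) = sqrt(-5/2 + 2*28*(1/29)) = sqrt(-5/2 + 56/29) = sqrt(-33/58) = I*sqrt(1914)/58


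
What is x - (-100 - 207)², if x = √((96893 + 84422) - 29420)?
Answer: -94249 + √151895 ≈ -93859.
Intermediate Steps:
x = √151895 (x = √(181315 - 29420) = √151895 ≈ 389.74)
x - (-100 - 207)² = √151895 - (-100 - 207)² = √151895 - 1*(-307)² = √151895 - 1*94249 = √151895 - 94249 = -94249 + √151895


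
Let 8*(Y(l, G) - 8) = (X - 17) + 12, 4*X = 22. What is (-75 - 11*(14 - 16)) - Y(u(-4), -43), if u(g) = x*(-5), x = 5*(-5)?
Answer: -977/16 ≈ -61.063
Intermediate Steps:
X = 11/2 (X = (¼)*22 = 11/2 ≈ 5.5000)
x = -25
u(g) = 125 (u(g) = -25*(-5) = 125)
Y(l, G) = 129/16 (Y(l, G) = 8 + ((11/2 - 17) + 12)/8 = 8 + (-23/2 + 12)/8 = 8 + (⅛)*(½) = 8 + 1/16 = 129/16)
(-75 - 11*(14 - 16)) - Y(u(-4), -43) = (-75 - 11*(14 - 16)) - 1*129/16 = (-75 - 11*(-2)) - 129/16 = (-75 + 22) - 129/16 = -53 - 129/16 = -977/16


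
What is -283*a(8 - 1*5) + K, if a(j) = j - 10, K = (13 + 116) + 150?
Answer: 2260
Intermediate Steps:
K = 279 (K = 129 + 150 = 279)
a(j) = -10 + j
-283*a(8 - 1*5) + K = -283*(-10 + (8 - 1*5)) + 279 = -283*(-10 + (8 - 5)) + 279 = -283*(-10 + 3) + 279 = -283*(-7) + 279 = 1981 + 279 = 2260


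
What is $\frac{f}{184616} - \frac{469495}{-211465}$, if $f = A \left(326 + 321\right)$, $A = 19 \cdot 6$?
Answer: $\frac{10227352439}{3903982244} \approx 2.6197$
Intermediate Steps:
$A = 114$
$f = 73758$ ($f = 114 \left(326 + 321\right) = 114 \cdot 647 = 73758$)
$\frac{f}{184616} - \frac{469495}{-211465} = \frac{73758}{184616} - \frac{469495}{-211465} = 73758 \cdot \frac{1}{184616} - - \frac{93899}{42293} = \frac{36879}{92308} + \frac{93899}{42293} = \frac{10227352439}{3903982244}$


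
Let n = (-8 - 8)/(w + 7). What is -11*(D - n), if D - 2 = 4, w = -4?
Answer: -374/3 ≈ -124.67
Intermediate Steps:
D = 6 (D = 2 + 4 = 6)
n = -16/3 (n = (-8 - 8)/(-4 + 7) = -16/3 ≈ -5.3333)
-11*(D - n) = -11*(6 - 1*(-16/3)) = -11*(6 + 16/3) = -11*34/3 = -374/3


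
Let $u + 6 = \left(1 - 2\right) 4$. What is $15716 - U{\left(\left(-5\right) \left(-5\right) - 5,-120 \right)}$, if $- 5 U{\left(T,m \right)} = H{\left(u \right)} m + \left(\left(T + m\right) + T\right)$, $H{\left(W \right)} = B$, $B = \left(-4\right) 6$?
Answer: $16276$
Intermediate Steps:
$B = -24$
$u = -10$ ($u = -6 + \left(1 - 2\right) 4 = -6 - 4 = -10$)
$H{\left(W \right)} = -24$
$U{\left(T,m \right)} = - \frac{2 T}{5} + \frac{23 m}{5}$ ($U{\left(T,m \right)} = - \frac{- 24 m + \left(\left(T + m\right) + T\right)}{5} = - \frac{- 24 m + \left(m + 2 T\right)}{5} = - \frac{- 23 m + 2 T}{5} = - \frac{2 T}{5} + \frac{23 m}{5}$)
$15716 - U{\left(\left(-5\right) \left(-5\right) - 5,-120 \right)} = 15716 - \left(- \frac{2 \left(\left(-5\right) \left(-5\right) - 5\right)}{5} + \frac{23}{5} \left(-120\right)\right) = 15716 - \left(- \frac{2 \left(25 - 5\right)}{5} - 552\right) = 15716 - \left(\left(- \frac{2}{5}\right) 20 - 552\right) = 15716 - \left(-8 - 552\right) = 15716 - -560 = 15716 + 560 = 16276$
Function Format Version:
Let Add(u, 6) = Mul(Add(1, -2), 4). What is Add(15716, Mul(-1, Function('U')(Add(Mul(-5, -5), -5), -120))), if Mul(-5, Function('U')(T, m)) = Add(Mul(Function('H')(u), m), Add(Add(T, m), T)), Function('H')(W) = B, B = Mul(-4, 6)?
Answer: 16276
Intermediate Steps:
B = -24
u = -10 (u = Add(-6, Mul(Add(1, -2), 4)) = Add(-6, Mul(-1, 4)) = Add(-6, -4) = -10)
Function('H')(W) = -24
Function('U')(T, m) = Add(Mul(Rational(-2, 5), T), Mul(Rational(23, 5), m)) (Function('U')(T, m) = Mul(Rational(-1, 5), Add(Mul(-24, m), Add(Add(T, m), T))) = Mul(Rational(-1, 5), Add(Mul(-24, m), Add(m, Mul(2, T)))) = Mul(Rational(-1, 5), Add(Mul(-23, m), Mul(2, T))) = Add(Mul(Rational(-2, 5), T), Mul(Rational(23, 5), m)))
Add(15716, Mul(-1, Function('U')(Add(Mul(-5, -5), -5), -120))) = Add(15716, Mul(-1, Add(Mul(Rational(-2, 5), Add(Mul(-5, -5), -5)), Mul(Rational(23, 5), -120)))) = Add(15716, Mul(-1, Add(Mul(Rational(-2, 5), Add(25, -5)), -552))) = Add(15716, Mul(-1, Add(Mul(Rational(-2, 5), 20), -552))) = Add(15716, Mul(-1, Add(-8, -552))) = Add(15716, Mul(-1, -560)) = Add(15716, 560) = 16276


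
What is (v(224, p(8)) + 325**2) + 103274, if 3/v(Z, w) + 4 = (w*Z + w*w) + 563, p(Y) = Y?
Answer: 168163696/805 ≈ 2.0890e+5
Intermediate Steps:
v(Z, w) = 3/(559 + w**2 + Z*w) (v(Z, w) = 3/(-4 + ((w*Z + w*w) + 563)) = 3/(-4 + ((Z*w + w**2) + 563)) = 3/(-4 + ((w**2 + Z*w) + 563)) = 3/(-4 + (563 + w**2 + Z*w)) = 3/(559 + w**2 + Z*w))
(v(224, p(8)) + 325**2) + 103274 = (3/(559 + 8**2 + 224*8) + 325**2) + 103274 = (3/(559 + 64 + 1792) + 105625) + 103274 = (3/2415 + 105625) + 103274 = (3*(1/2415) + 105625) + 103274 = (1/805 + 105625) + 103274 = 85028126/805 + 103274 = 168163696/805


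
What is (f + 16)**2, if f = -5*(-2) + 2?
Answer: 784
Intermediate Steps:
f = 12 (f = 10 + 2 = 12)
(f + 16)**2 = (12 + 16)**2 = 28**2 = 784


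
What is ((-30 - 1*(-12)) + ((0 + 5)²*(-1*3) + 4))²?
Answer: 7921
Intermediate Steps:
((-30 - 1*(-12)) + ((0 + 5)²*(-1*3) + 4))² = ((-30 + 12) + (5²*(-3) + 4))² = (-18 + (25*(-3) + 4))² = (-18 + (-75 + 4))² = (-18 - 71)² = (-89)² = 7921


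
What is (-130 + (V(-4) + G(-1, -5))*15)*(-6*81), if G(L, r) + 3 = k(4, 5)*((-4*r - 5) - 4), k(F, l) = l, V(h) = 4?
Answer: -345060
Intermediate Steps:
G(L, r) = -48 - 20*r (G(L, r) = -3 + 5*((-4*r - 5) - 4) = -3 + 5*((-5 - 4*r) - 4) = -3 + 5*(-9 - 4*r) = -3 + (-45 - 20*r) = -48 - 20*r)
(-130 + (V(-4) + G(-1, -5))*15)*(-6*81) = (-130 + (4 + (-48 - 20*(-5)))*15)*(-6*81) = (-130 + (4 + (-48 + 100))*15)*(-486) = (-130 + (4 + 52)*15)*(-486) = (-130 + 56*15)*(-486) = (-130 + 840)*(-486) = 710*(-486) = -345060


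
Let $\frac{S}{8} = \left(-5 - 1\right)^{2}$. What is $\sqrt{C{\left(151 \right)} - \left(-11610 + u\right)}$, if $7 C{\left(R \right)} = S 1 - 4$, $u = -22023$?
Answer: $\frac{\sqrt{1650005}}{7} \approx 183.5$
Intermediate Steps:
$S = 288$ ($S = 8 \left(-5 - 1\right)^{2} = 8 \left(-6\right)^{2} = 8 \cdot 36 = 288$)
$C{\left(R \right)} = \frac{284}{7}$ ($C{\left(R \right)} = \frac{288 \cdot 1 - 4}{7} = \frac{288 - 4}{7} = \frac{1}{7} \cdot 284 = \frac{284}{7}$)
$\sqrt{C{\left(151 \right)} - \left(-11610 + u\right)} = \sqrt{\frac{284}{7} + \left(11610 - -22023\right)} = \sqrt{\frac{284}{7} + \left(11610 + 22023\right)} = \sqrt{\frac{284}{7} + 33633} = \sqrt{\frac{235715}{7}} = \frac{\sqrt{1650005}}{7}$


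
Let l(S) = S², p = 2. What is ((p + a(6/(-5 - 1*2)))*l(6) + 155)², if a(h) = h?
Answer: 1885129/49 ≈ 38472.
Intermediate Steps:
((p + a(6/(-5 - 1*2)))*l(6) + 155)² = ((2 + 6/(-5 - 1*2))*6² + 155)² = ((2 + 6/(-5 - 2))*36 + 155)² = ((2 + 6/(-7))*36 + 155)² = ((2 + 6*(-⅐))*36 + 155)² = ((2 - 6/7)*36 + 155)² = ((8/7)*36 + 155)² = (288/7 + 155)² = (1373/7)² = 1885129/49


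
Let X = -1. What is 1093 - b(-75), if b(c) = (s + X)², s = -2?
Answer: 1084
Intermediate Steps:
b(c) = 9 (b(c) = (-2 - 1)² = (-3)² = 9)
1093 - b(-75) = 1093 - 1*9 = 1093 - 9 = 1084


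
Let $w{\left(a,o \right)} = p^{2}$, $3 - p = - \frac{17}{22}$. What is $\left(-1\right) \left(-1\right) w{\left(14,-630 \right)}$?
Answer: $\frac{6889}{484} \approx 14.233$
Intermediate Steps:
$p = \frac{83}{22}$ ($p = 3 - - \frac{17}{22} = 3 + \frac{17}{22} = \frac{83}{22} \approx 3.7727$)
$w{\left(a,o \right)} = \frac{6889}{484}$ ($w{\left(a,o \right)} = \left(\frac{83}{22}\right)^{2} = \frac{6889}{484}$)
$\left(-1\right) \left(-1\right) w{\left(14,-630 \right)} = \left(-1\right) \left(-1\right) \frac{6889}{484} = 1 \cdot \frac{6889}{484} = \frac{6889}{484}$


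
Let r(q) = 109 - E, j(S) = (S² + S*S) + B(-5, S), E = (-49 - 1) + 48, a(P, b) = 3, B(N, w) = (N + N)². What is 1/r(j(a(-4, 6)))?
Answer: 1/111 ≈ 0.0090090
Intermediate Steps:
B(N, w) = 4*N² (B(N, w) = (2*N)² = 4*N²)
E = -2 (E = -50 + 48 = -2)
j(S) = 100 + 2*S² (j(S) = (S² + S*S) + 4*(-5)² = (S² + S²) + 4*25 = 2*S² + 100 = 100 + 2*S²)
r(q) = 111 (r(q) = 109 - 1*(-2) = 109 + 2 = 111)
1/r(j(a(-4, 6))) = 1/111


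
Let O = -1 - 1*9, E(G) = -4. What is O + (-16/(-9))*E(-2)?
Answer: -154/9 ≈ -17.111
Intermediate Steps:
O = -10 (O = -1 - 9 = -10)
O + (-16/(-9))*E(-2) = -10 - 16/(-9)*(-4) = -10 - 16*(-⅑)*(-4) = -10 + (16/9)*(-4) = -10 - 64/9 = -154/9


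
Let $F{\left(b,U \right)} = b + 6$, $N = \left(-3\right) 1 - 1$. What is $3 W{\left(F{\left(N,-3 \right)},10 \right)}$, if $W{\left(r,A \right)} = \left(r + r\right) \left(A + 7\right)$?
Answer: $204$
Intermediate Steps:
$N = -4$ ($N = -3 - 1 = -4$)
$F{\left(b,U \right)} = 6 + b$
$W{\left(r,A \right)} = 2 r \left(7 + A\right)$
$3 W{\left(F{\left(N,-3 \right)},10 \right)} = 3 \cdot 2 \left(6 - 4\right) \left(7 + 10\right) = 3 \cdot 2 \cdot 2 \cdot 17 = 3 \cdot 68 = 204$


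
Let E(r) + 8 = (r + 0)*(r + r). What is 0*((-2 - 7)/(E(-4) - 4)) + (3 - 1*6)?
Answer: -3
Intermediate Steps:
E(r) = -8 + 2*r² (E(r) = -8 + (r + 0)*(r + r) = -8 + r*(2*r) = -8 + 2*r²)
0*((-2 - 7)/(E(-4) - 4)) + (3 - 1*6) = 0*((-2 - 7)/((-8 + 2*(-4)²) - 4)) + (3 - 1*6) = 0*(-9/((-8 + 2*16) - 4)) + (3 - 6) = 0*(-9/((-8 + 32) - 4)) - 3 = 0*(-9/(24 - 4)) - 3 = 0*(-9/20) - 3 = 0 - 3 = -3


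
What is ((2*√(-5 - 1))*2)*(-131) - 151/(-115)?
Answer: 151/115 - 524*I*√6 ≈ 1.313 - 1283.5*I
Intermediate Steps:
((2*√(-5 - 1))*2)*(-131) - 151/(-115) = ((2*√(-6))*2)*(-131) - 151*(-1/115) = ((2*(I*√6))*2)*(-131) + 151/115 = ((2*I*√6)*2)*(-131) + 151/115 = (4*I*√6)*(-131) + 151/115 = -524*I*√6 + 151/115 = 151/115 - 524*I*√6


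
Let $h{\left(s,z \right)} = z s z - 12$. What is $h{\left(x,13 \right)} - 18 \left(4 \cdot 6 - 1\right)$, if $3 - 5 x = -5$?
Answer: $- \frac{778}{5} \approx -155.6$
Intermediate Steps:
$x = \frac{8}{5}$ ($x = \frac{3}{5} - -1 = \frac{3}{5} + 1 = \frac{8}{5} \approx 1.6$)
$h{\left(s,z \right)} = -12 + s z^{2}$ ($h{\left(s,z \right)} = s z z - 12 = s z^{2} - 12 = -12 + s z^{2}$)
$h{\left(x,13 \right)} - 18 \left(4 \cdot 6 - 1\right) = \left(-12 + \frac{8 \cdot 13^{2}}{5}\right) - 18 \left(4 \cdot 6 - 1\right) = \left(-12 + \frac{8}{5} \cdot 169\right) - 18 \left(24 - 1\right) = \left(-12 + \frac{1352}{5}\right) - 414 = \frac{1292}{5} - 414 = - \frac{778}{5}$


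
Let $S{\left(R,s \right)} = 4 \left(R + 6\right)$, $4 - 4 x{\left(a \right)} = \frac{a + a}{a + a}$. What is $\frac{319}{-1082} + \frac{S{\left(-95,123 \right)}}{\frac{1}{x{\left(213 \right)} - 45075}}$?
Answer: $\frac{17362240187}{1082} \approx 1.6046 \cdot 10^{7}$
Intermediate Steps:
$x{\left(a \right)} = \frac{3}{4}$ ($x{\left(a \right)} = 1 - \frac{\left(a + a\right) \frac{1}{a + a}}{4} = 1 - \frac{2 a \frac{1}{2 a}}{4} = 1 - \frac{1}{4} = \frac{3}{4}$)
$S{\left(R,s \right)} = 24 + 4 R$ ($S{\left(R,s \right)} = 4 \left(6 + R\right) = 24 + 4 R$)
$\frac{319}{-1082} + \frac{S{\left(-95,123 \right)}}{\frac{1}{x{\left(213 \right)} - 45075}} = \frac{319}{-1082} + \frac{24 + 4 \left(-95\right)}{\frac{1}{\frac{3}{4} - 45075}} = 319 \left(- \frac{1}{1082}\right) + \frac{24 - 380}{\frac{1}{- \frac{180297}{4}}} = - \frac{319}{1082} - \frac{356}{- \frac{4}{180297}} = - \frac{319}{1082} - -16046433 = - \frac{319}{1082} + 16046433 = \frac{17362240187}{1082}$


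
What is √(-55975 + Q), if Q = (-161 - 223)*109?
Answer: 19*I*√271 ≈ 312.78*I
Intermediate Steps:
Q = -41856 (Q = -384*109 = -41856)
√(-55975 + Q) = √(-55975 - 41856) = √(-97831) = 19*I*√271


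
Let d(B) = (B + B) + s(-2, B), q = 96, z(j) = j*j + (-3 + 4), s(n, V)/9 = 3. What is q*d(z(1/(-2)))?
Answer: 2832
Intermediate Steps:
s(n, V) = 27 (s(n, V) = 9*3 = 27)
z(j) = 1 + j**2 (z(j) = j**2 + 1 = 1 + j**2)
d(B) = 27 + 2*B (d(B) = (B + B) + 27 = 2*B + 27 = 27 + 2*B)
q*d(z(1/(-2))) = 96*(27 + 2*(1 + (1/(-2))**2)) = 96*(27 + 2*(1 + (-1/2)**2)) = 96*(27 + 2*(1 + 1/4)) = 96*(27 + 2*(5/4)) = 96*(27 + 5/2) = 96*(59/2) = 2832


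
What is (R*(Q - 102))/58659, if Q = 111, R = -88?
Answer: -264/19553 ≈ -0.013502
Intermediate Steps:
(R*(Q - 102))/58659 = -88*(111 - 102)/58659 = -88*9*(1/58659) = -792*1/58659 = -264/19553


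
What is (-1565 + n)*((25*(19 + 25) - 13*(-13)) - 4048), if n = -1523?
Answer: 8581552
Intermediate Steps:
(-1565 + n)*((25*(19 + 25) - 13*(-13)) - 4048) = (-1565 - 1523)*((25*(19 + 25) - 13*(-13)) - 4048) = -3088*((25*44 - 1*(-169)) - 4048) = -3088*((1100 + 169) - 4048) = -3088*(1269 - 4048) = -3088*(-2779) = 8581552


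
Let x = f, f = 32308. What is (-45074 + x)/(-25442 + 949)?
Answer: 12766/24493 ≈ 0.52121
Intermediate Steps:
x = 32308
(-45074 + x)/(-25442 + 949) = (-45074 + 32308)/(-25442 + 949) = -12766/(-24493) = -12766*(-1/24493) = 12766/24493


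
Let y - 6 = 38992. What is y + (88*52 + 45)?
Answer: 43619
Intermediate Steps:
y = 38998 (y = 6 + 38992 = 38998)
y + (88*52 + 45) = 38998 + (88*52 + 45) = 38998 + (4576 + 45) = 38998 + 4621 = 43619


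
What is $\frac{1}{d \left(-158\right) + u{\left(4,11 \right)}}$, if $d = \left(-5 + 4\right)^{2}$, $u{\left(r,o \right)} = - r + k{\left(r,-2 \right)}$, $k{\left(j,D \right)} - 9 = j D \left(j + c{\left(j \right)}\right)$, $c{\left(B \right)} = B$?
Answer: $- \frac{1}{217} \approx -0.0046083$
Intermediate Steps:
$k{\left(j,D \right)} = 9 + 2 D j^{2}$ ($k{\left(j,D \right)} = 9 + j D \left(j + j\right) = 9 + D j 2 j = 9 + 2 D j^{2}$)
$u{\left(r,o \right)} = 9 - r - 4 r^{2}$ ($u{\left(r,o \right)} = - r + \left(9 + 2 \left(-2\right) r^{2}\right) = - r - \left(-9 + 4 r^{2}\right) = 9 - r - 4 r^{2}$)
$d = 1$ ($d = \left(-1\right)^{2} = 1$)
$\frac{1}{d \left(-158\right) + u{\left(4,11 \right)}} = \frac{1}{1 \left(-158\right) - \left(-5 + 64\right)} = \frac{1}{-158 - 59} = \frac{1}{-217} = - \frac{1}{217}$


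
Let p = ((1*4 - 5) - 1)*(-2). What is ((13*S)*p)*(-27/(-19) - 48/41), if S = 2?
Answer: 20280/779 ≈ 26.033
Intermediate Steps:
p = 4 (p = ((4 - 5) - 1)*(-2) = (-1 - 1)*(-2) = -2*(-2) = 4)
((13*S)*p)*(-27/(-19) - 48/41) = ((13*2)*4)*(-27/(-19) - 48/41) = (26*4)*(-27*(-1/19) - 48*1/41) = 104*(27/19 - 48/41) = 104*(195/779) = 20280/779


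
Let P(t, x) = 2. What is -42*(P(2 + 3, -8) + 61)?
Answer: -2646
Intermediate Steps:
-42*(P(2 + 3, -8) + 61) = -42*(2 + 61) = -42*63 = -2646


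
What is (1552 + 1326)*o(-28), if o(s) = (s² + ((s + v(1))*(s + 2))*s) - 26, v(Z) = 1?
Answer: -54388444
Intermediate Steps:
o(s) = -26 + s² + s*(1 + s)*(2 + s) (o(s) = (s² + ((s + 1)*(s + 2))*s) - 26 = (s² + ((1 + s)*(2 + s))*s) - 26 = (s² + s*(1 + s)*(2 + s)) - 26 = -26 + s² + s*(1 + s)*(2 + s))
(1552 + 1326)*o(-28) = (1552 + 1326)*(-26 + (-28)³ + 2*(-28) + 4*(-28)²) = 2878*(-26 - 21952 - 56 + 4*784) = 2878*(-26 - 21952 - 56 + 3136) = 2878*(-18898) = -54388444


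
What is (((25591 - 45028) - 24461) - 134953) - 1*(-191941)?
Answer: 13090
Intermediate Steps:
(((25591 - 45028) - 24461) - 134953) - 1*(-191941) = ((-19437 - 24461) - 134953) + 191941 = (-43898 - 134953) + 191941 = -178851 + 191941 = 13090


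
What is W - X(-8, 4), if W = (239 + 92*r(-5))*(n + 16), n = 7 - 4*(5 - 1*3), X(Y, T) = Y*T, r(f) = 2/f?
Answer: 3065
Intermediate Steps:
X(Y, T) = T*Y
n = -1 (n = 7 - 4*(5 - 3) = 7 - 4*2 = 7 - 8 = -1)
W = 3033 (W = (239 + 92*(2/(-5)))*(-1 + 16) = (239 + 92*(2*(-⅕)))*15 = (239 + 92*(-⅖))*15 = (239 - 184/5)*15 = (1011/5)*15 = 3033)
W - X(-8, 4) = 3033 - 4*(-8) = 3033 - 1*(-32) = 3033 + 32 = 3065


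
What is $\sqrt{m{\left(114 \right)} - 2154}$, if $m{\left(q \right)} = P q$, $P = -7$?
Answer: $6 i \sqrt{82} \approx 54.332 i$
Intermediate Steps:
$m{\left(q \right)} = - 7 q$
$\sqrt{m{\left(114 \right)} - 2154} = \sqrt{\left(-7\right) 114 - 2154} = \sqrt{-798 - 2154} = \sqrt{-2952} = 6 i \sqrt{82}$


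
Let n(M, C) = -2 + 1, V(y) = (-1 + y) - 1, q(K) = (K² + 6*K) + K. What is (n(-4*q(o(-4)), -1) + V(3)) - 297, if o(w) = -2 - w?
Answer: -297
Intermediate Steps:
q(K) = K² + 7*K
V(y) = -2 + y
n(M, C) = -1
(n(-4*q(o(-4)), -1) + V(3)) - 297 = (-1 + (-2 + 3)) - 297 = (-1 + 1) - 297 = 0 - 297 = -297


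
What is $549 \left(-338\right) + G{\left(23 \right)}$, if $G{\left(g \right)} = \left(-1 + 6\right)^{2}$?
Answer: $-185537$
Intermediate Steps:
$G{\left(g \right)} = 25$ ($G{\left(g \right)} = 5^{2} = 25$)
$549 \left(-338\right) + G{\left(23 \right)} = 549 \left(-338\right) + 25 = -185562 + 25 = -185537$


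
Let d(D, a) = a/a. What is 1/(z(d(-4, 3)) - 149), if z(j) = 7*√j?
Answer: -1/142 ≈ -0.0070423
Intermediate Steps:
d(D, a) = 1
1/(z(d(-4, 3)) - 149) = 1/(7*√1 - 149) = 1/(7*1 - 149) = 1/(7 - 149) = 1/(-142) = -1/142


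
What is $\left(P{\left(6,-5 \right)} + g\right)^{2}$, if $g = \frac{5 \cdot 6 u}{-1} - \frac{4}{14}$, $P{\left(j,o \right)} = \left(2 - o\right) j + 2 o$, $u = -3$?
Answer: $\frac{725904}{49} \approx 14814.0$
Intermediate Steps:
$P{\left(j,o \right)} = 2 o + j \left(2 - o\right)$ ($P{\left(j,o \right)} = j \left(2 - o\right) + 2 o = 2 o + j \left(2 - o\right)$)
$g = \frac{628}{7}$ ($g = \frac{5 \cdot 6 \left(-3\right)}{-1} - \frac{4}{14} = 30 \left(-3\right) \left(-1\right) - \frac{2}{7} = \left(-90\right) \left(-1\right) - \frac{2}{7} = 90 - \frac{2}{7} = \frac{628}{7} \approx 89.714$)
$\left(P{\left(6,-5 \right)} + g\right)^{2} = \left(\left(2 \cdot 6 + 2 \left(-5\right) - 6 \left(-5\right)\right) + \frac{628}{7}\right)^{2} = \left(\left(12 - 10 + 30\right) + \frac{628}{7}\right)^{2} = \left(32 + \frac{628}{7}\right)^{2} = \left(\frac{852}{7}\right)^{2} = \frac{725904}{49}$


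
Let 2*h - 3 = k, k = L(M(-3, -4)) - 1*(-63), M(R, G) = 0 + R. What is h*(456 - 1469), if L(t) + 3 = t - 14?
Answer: -23299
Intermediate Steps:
M(R, G) = R
L(t) = -17 + t (L(t) = -3 + (t - 14) = -3 + (-14 + t) = -17 + t)
k = 43 (k = (-17 - 3) - 1*(-63) = -20 + 63 = 43)
h = 23 (h = 3/2 + (½)*43 = 3/2 + 43/2 = 23)
h*(456 - 1469) = 23*(456 - 1469) = 23*(-1013) = -23299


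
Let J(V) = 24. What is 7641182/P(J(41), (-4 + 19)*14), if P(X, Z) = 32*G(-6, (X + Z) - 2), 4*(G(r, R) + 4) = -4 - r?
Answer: -3820591/56 ≈ -68225.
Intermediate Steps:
G(r, R) = -5 - r/4 (G(r, R) = -4 + (-4 - r)/4 = -4 + (-1 - r/4) = -5 - r/4)
P(X, Z) = -112 (P(X, Z) = 32*(-5 - ¼*(-6)) = 32*(-5 + 3/2) = 32*(-7/2) = -112)
7641182/P(J(41), (-4 + 19)*14) = 7641182/(-112) = 7641182*(-1/112) = -3820591/56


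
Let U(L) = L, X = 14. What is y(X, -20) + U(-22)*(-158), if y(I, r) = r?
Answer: 3456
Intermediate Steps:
y(X, -20) + U(-22)*(-158) = -20 - 22*(-158) = -20 + 3476 = 3456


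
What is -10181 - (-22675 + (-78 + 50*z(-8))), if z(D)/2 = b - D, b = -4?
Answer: 12172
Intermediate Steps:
z(D) = -8 - 2*D (z(D) = 2*(-4 - D) = -8 - 2*D)
-10181 - (-22675 + (-78 + 50*z(-8))) = -10181 - (-22675 + (-78 + 50*(-8 - 2*(-8)))) = -10181 - (-22675 + (-78 + 50*(-8 + 16))) = -10181 - (-22675 + (-78 + 50*8)) = -10181 - (-22675 + (-78 + 400)) = -10181 - (-22675 + 322) = -10181 - 1*(-22353) = -10181 + 22353 = 12172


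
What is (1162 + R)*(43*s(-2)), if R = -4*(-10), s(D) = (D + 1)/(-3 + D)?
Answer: 51686/5 ≈ 10337.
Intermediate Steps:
s(D) = (1 + D)/(-3 + D)
R = 40
(1162 + R)*(43*s(-2)) = (1162 + 40)*(43*((1 - 2)/(-3 - 2))) = 1202*(43*(-1/(-5))) = 1202*(43*(-1/5*(-1))) = 1202*(43*(1/5)) = 1202*(43/5) = 51686/5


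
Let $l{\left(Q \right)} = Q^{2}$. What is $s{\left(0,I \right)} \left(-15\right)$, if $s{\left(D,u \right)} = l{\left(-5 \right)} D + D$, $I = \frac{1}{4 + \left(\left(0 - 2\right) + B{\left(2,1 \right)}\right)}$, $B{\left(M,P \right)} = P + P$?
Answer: $0$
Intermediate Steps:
$B{\left(M,P \right)} = 2 P$
$I = \frac{1}{4}$ ($I = \frac{1}{4 + \left(\left(0 - 2\right) + 2 \cdot 1\right)} = \frac{1}{4 + \left(-2 + 2\right)} = \frac{1}{4 + 0} = \frac{1}{4} \approx 0.25$)
$s{\left(D,u \right)} = 26 D$ ($s{\left(D,u \right)} = \left(-5\right)^{2} D + D = 25 D + D = 26 D$)
$s{\left(0,I \right)} \left(-15\right) = 26 \cdot 0 \left(-15\right) = 0 \left(-15\right) = 0$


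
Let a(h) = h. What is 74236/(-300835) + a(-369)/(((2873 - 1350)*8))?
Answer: -1015499539/3665373640 ≈ -0.27705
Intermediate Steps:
74236/(-300835) + a(-369)/(((2873 - 1350)*8)) = 74236/(-300835) - 369*1/(8*(2873 - 1350)) = 74236*(-1/300835) - 369/(1523*8) = -74236/300835 - 369/12184 = -1015499539/3665373640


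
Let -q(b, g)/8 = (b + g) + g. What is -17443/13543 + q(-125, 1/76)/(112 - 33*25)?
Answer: -493563149/183467021 ≈ -2.6902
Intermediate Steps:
q(b, g) = -16*g - 8*b (q(b, g) = -8*((b + g) + g) = -8*(b + 2*g) = -16*g - 8*b)
-17443/13543 + q(-125, 1/76)/(112 - 33*25) = -17443/13543 + (-16/76 - 8*(-125))/(112 - 33*25) = -17443*1/13543 + (-16*1/76 + 1000)/(112 - 825) = -17443/13543 + (-4/19 + 1000)/(-713) = -17443/13543 + (18996/19)*(-1/713) = -17443/13543 - 18996/13547 = -493563149/183467021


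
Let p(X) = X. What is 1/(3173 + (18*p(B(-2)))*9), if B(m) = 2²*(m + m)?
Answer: 1/581 ≈ 0.0017212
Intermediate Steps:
B(m) = 8*m (B(m) = 4*(2*m) = 8*m)
1/(3173 + (18*p(B(-2)))*9) = 1/(3173 + (18*(8*(-2)))*9) = 1/(3173 + (18*(-16))*9) = 1/(3173 - 288*9) = 1/(3173 - 2592) = 1/581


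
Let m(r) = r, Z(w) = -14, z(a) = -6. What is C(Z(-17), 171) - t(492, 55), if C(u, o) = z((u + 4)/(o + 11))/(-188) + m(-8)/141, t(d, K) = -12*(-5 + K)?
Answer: 169193/282 ≈ 599.98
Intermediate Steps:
t(d, K) = 60 - 12*K
C(u, o) = -7/282 (C(u, o) = -6/(-188) - 8/141 = -6*(-1/188) - 8*1/141 = 3/94 - 8/141 = -7/282)
C(Z(-17), 171) - t(492, 55) = -7/282 - (60 - 12*55) = -7/282 - (60 - 660) = -7/282 - 1*(-600) = -7/282 + 600 = 169193/282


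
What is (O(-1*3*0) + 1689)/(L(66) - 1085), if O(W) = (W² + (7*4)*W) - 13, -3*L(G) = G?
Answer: -1676/1107 ≈ -1.5140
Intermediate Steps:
L(G) = -G/3
O(W) = -13 + W² + 28*W (O(W) = (W² + 28*W) - 13 = -13 + W² + 28*W)
(O(-1*3*0) + 1689)/(L(66) - 1085) = ((-13 + (-1*3*0)² + 28*(-1*3*0)) + 1689)/(-⅓*66 - 1085) = ((-13 + (-3*0)² + 28*(-3*0)) + 1689)/(-22 - 1085) = ((-13 + 0² + 28*0) + 1689)/(-1107) = ((-13 + 0 + 0) + 1689)*(-1/1107) = (-13 + 1689)*(-1/1107) = 1676*(-1/1107) = -1676/1107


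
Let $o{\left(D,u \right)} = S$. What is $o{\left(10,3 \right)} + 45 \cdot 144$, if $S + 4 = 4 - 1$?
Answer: $6479$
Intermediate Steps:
$S = -1$ ($S = -4 + \left(4 - 1\right) = -4 + 3 = -1$)
$o{\left(D,u \right)} = -1$
$o{\left(10,3 \right)} + 45 \cdot 144 = -1 + 45 \cdot 144 = -1 + 6480 = 6479$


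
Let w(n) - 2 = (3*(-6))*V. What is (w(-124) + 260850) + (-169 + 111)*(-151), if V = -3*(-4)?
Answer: 269394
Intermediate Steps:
V = 12
w(n) = -214 (w(n) = 2 + (3*(-6))*12 = 2 - 18*12 = 2 - 216 = -214)
(w(-124) + 260850) + (-169 + 111)*(-151) = (-214 + 260850) + (-169 + 111)*(-151) = 260636 - 58*(-151) = 260636 + 8758 = 269394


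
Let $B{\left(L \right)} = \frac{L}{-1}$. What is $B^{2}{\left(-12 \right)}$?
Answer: $144$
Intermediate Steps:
$B{\left(L \right)} = - L$ ($B{\left(L \right)} = L \left(-1\right) = - L$)
$B^{2}{\left(-12 \right)} = \left(\left(-1\right) \left(-12\right)\right)^{2} = 12^{2} = 144$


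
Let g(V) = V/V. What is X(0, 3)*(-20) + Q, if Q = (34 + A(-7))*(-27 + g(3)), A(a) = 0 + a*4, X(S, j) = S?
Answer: -156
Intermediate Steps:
g(V) = 1
A(a) = 4*a (A(a) = 0 + 4*a = 4*a)
Q = -156 (Q = (34 + 4*(-7))*(-27 + 1) = (34 - 28)*(-26) = 6*(-26) = -156)
X(0, 3)*(-20) + Q = 0*(-20) - 156 = 0 - 156 = -156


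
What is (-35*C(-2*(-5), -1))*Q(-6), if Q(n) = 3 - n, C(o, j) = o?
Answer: -3150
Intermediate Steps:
(-35*C(-2*(-5), -1))*Q(-6) = (-(-70)*(-5))*(3 - 1*(-6)) = (-35*10)*(3 + 6) = -350*9 = -3150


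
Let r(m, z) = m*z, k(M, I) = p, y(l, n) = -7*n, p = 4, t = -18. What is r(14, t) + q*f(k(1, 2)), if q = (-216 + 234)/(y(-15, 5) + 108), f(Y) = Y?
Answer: -18324/73 ≈ -251.01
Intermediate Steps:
k(M, I) = 4
q = 18/73 (q = (-216 + 234)/(-7*5 + 108) = 18/(-35 + 108) = 18/73 ≈ 0.24658)
r(14, t) + q*f(k(1, 2)) = 14*(-18) + (18/73)*4 = -252 + 72/73 = -18324/73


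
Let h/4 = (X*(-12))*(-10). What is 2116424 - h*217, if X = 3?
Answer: 1803944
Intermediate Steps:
h = 1440 (h = 4*((3*(-12))*(-10)) = 4*(-36*(-10)) = 4*360 = 1440)
2116424 - h*217 = 2116424 - 1440*217 = 2116424 - 1*312480 = 2116424 - 312480 = 1803944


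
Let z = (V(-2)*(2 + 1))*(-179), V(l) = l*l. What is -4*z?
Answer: 8592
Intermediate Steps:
V(l) = l²
z = -2148 (z = ((-2)²*(2 + 1))*(-179) = (4*3)*(-179) = 12*(-179) = -2148)
-4*z = -4*(-2148) = 8592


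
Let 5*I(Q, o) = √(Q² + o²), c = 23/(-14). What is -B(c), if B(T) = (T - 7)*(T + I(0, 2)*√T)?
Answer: -2783/196 + 121*I*√322/490 ≈ -14.199 + 4.4312*I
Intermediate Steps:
c = -23/14 (c = 23*(-1/14) = -23/14 ≈ -1.6429)
I(Q, o) = √(Q² + o²)/5
B(T) = (-7 + T)*(T + 2*√T/5) (B(T) = (T - 7)*(T + (√(0² + 2²)/5)*√T) = (-7 + T)*(T + (√(0 + 4)/5)*√T) = (-7 + T)*(T + (√4/5)*√T) = (-7 + T)*(T + ((⅕)*2)*√T) = (-7 + T)*(T + 2*√T/5))
-B(c) = -((-23/14)² - 7*(-23/14) - I*√322/5 + 2*(-23/14)^(3/2)/5) = -(529/196 + 23/2 - I*√322/5 + 2*(-23*I*√322/196)/5) = -(529/196 + 23/2 - I*√322/5 - 23*I*√322/490) = -(2783/196 - 121*I*√322/490) = -2783/196 + 121*I*√322/490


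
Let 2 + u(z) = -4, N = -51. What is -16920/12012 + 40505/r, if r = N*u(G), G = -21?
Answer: 40114045/306306 ≈ 130.96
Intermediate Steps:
u(z) = -6 (u(z) = -2 - 4 = -6)
r = 306 (r = -51*(-6) = 306)
-16920/12012 + 40505/r = -16920/12012 + 40505/306 = -16920*1/12012 + 40505*(1/306) = -1410/1001 + 40505/306 = 40114045/306306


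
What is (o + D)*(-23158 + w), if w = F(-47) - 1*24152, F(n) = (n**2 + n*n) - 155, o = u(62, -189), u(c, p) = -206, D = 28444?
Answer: -1215561186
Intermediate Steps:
o = -206
F(n) = -155 + 2*n**2 (F(n) = (n**2 + n**2) - 155 = 2*n**2 - 155 = -155 + 2*n**2)
w = -19889 (w = (-155 + 2*(-47)**2) - 1*24152 = (-155 + 2*2209) - 24152 = (-155 + 4418) - 24152 = 4263 - 24152 = -19889)
(o + D)*(-23158 + w) = (-206 + 28444)*(-23158 - 19889) = 28238*(-43047) = -1215561186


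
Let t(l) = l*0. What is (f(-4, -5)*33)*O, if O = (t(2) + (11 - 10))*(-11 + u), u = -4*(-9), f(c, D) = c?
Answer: -3300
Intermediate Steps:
t(l) = 0
u = 36
O = 25 (O = (0 + (11 - 10))*(-11 + 36) = (0 + 1)*25 = 1*25 = 25)
(f(-4, -5)*33)*O = -4*33*25 = -132*25 = -3300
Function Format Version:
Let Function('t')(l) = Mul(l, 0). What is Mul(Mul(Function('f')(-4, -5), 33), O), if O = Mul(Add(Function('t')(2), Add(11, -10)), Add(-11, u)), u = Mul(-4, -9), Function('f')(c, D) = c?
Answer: -3300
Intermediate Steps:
Function('t')(l) = 0
u = 36
O = 25 (O = Mul(Add(0, Add(11, -10)), Add(-11, 36)) = Mul(Add(0, 1), 25) = Mul(1, 25) = 25)
Mul(Mul(Function('f')(-4, -5), 33), O) = Mul(Mul(-4, 33), 25) = Mul(-132, 25) = -3300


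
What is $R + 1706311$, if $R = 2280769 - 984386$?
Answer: $3002694$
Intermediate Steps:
$R = 1296383$ ($R = 2280769 - 984386 = 1296383$)
$R + 1706311 = 1296383 + 1706311 = 3002694$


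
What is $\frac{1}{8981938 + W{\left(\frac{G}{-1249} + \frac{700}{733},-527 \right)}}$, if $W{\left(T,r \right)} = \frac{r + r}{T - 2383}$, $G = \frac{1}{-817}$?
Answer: $\frac{890857907077}{8001630882359459229} \approx 1.1133 \cdot 10^{-7}$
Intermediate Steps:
$G = - \frac{1}{817} \approx -0.001224$
$W{\left(T,r \right)} = \frac{2 r}{-2383 + T}$
$\frac{1}{8981938 + W{\left(\frac{G}{-1249} + \frac{700}{733},-527 \right)}} = \frac{1}{8981938 + 2 \left(-527\right) \frac{1}{-2383 + \left(- \frac{1}{817 \left(-1249\right)} + \frac{700}{733}\right)}} = \frac{1}{8981938 + 2 \left(-527\right) \frac{1}{-2383 + \left(\left(- \frac{1}{817}\right) \left(- \frac{1}{1249}\right) + 700 \cdot \frac{1}{733}\right)}} = \frac{1}{8981938 + 2 \left(-527\right) \frac{1}{-2383 + \left(\frac{1}{1020433} + \frac{700}{733}\right)}} = \frac{1}{8981938 + 2 \left(-527\right) \frac{1}{-2383 + \frac{714303833}{747977389}}} = \frac{1}{8981938 + 2 \left(-527\right) \frac{1}{- \frac{1781715814154}{747977389}}} = \frac{1}{8981938 + 2 \left(-527\right) \left(- \frac{747977389}{1781715814154}\right)} = \frac{1}{8981938 + \frac{394184084003}{890857907077}} = \frac{1}{\frac{8001630882359459229}{890857907077}} = \frac{890857907077}{8001630882359459229}$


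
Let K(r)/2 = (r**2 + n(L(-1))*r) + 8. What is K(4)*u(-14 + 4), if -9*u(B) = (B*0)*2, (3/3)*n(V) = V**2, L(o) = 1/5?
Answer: 0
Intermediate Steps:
L(o) = 1/5
n(V) = V**2
u(B) = 0 (u(B) = -B*0*2/9 = -0*2 = -1/9*0 = 0)
K(r) = 16 + 2*r**2 + 2*r/25 (K(r) = 2*((r**2 + (1/5)**2*r) + 8) = 2*((r**2 + r/25) + 8) = 2*(8 + r**2 + r/25) = 16 + 2*r**2 + 2*r/25)
K(4)*u(-14 + 4) = (16 + 2*4**2 + (2/25)*4)*0 = (16 + 2*16 + 8/25)*0 = (16 + 32 + 8/25)*0 = (1208/25)*0 = 0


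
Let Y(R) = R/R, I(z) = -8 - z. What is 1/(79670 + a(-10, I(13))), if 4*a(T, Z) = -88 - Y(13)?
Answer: 4/318591 ≈ 1.2555e-5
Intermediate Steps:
Y(R) = 1
a(T, Z) = -89/4 (a(T, Z) = (-88 - 1*1)/4 = (-88 - 1)/4 = (1/4)*(-89) = -89/4)
1/(79670 + a(-10, I(13))) = 1/(79670 - 89/4) = 1/(318591/4) = 4/318591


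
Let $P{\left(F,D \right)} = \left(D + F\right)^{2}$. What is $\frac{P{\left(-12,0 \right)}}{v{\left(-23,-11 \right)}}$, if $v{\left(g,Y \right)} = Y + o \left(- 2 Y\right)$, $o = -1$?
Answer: $- \frac{48}{11} \approx -4.3636$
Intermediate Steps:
$v{\left(g,Y \right)} = 3 Y$ ($v{\left(g,Y \right)} = Y - - 2 Y = Y + 2 Y = 3 Y$)
$\frac{P{\left(-12,0 \right)}}{v{\left(-23,-11 \right)}} = \frac{\left(0 - 12\right)^{2}}{3 \left(-11\right)} = \frac{\left(-12\right)^{2}}{-33} = 144 \left(- \frac{1}{33}\right) = - \frac{48}{11}$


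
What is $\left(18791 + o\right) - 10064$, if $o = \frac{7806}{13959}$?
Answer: $\frac{40609333}{4653} \approx 8727.6$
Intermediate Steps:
$o = \frac{2602}{4653}$ ($o = 7806 \cdot \frac{1}{13959} = \frac{2602}{4653} \approx 0.55921$)
$\left(18791 + o\right) - 10064 = \left(18791 + \frac{2602}{4653}\right) - 10064 = \frac{87437125}{4653} - 10064 = \frac{40609333}{4653}$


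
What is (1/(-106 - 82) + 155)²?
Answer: 849081321/35344 ≈ 24023.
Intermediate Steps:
(1/(-106 - 82) + 155)² = (1/(-188) + 155)² = (-1/188 + 155)² = (29139/188)² = 849081321/35344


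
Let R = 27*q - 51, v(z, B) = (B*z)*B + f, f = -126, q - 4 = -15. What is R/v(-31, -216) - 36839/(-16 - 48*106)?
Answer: 27841165/3857232 ≈ 7.2179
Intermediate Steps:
q = -11 (q = 4 - 15 = -11)
v(z, B) = -126 + z*B² (v(z, B) = (B*z)*B - 126 = z*B² - 126 = -126 + z*B²)
R = -348 (R = 27*(-11) - 51 = -297 - 51 = -348)
R/v(-31, -216) - 36839/(-16 - 48*106) = -348/(-126 - 31*(-216)²) - 36839/(-16 - 48*106) = -348/(-126 - 31*46656) - 36839/(-16 - 5088) = -348/(-126 - 1446336) - 36839/(-5104) = -348/(-1446462) - 36839*(-1/5104) = -348*(-1/1446462) + 3349/464 = 2/8313 + 3349/464 = 27841165/3857232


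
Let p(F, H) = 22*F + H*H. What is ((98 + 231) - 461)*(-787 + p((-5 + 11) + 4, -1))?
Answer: 74712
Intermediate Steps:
p(F, H) = H**2 + 22*F (p(F, H) = 22*F + H**2 = H**2 + 22*F)
((98 + 231) - 461)*(-787 + p((-5 + 11) + 4, -1)) = ((98 + 231) - 461)*(-787 + ((-1)**2 + 22*((-5 + 11) + 4))) = (329 - 461)*(-787 + (1 + 22*(6 + 4))) = -132*(-787 + (1 + 22*10)) = -132*(-787 + (1 + 220)) = -132*(-787 + 221) = -132*(-566) = 74712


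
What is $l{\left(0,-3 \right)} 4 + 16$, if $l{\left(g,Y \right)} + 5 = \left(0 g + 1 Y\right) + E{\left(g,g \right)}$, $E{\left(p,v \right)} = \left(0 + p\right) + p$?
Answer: $-16$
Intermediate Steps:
$E{\left(p,v \right)} = 2 p$ ($E{\left(p,v \right)} = p + p = 2 p$)
$l{\left(g,Y \right)} = -5 + Y + 2 g$ ($l{\left(g,Y \right)} = -5 + \left(\left(0 g + 1 Y\right) + 2 g\right) = -5 + \left(\left(0 + Y\right) + 2 g\right) = -5 + \left(Y + 2 g\right) = -5 + Y + 2 g$)
$l{\left(0,-3 \right)} 4 + 16 = \left(-5 - 3 + 2 \cdot 0\right) 4 + 16 = \left(-5 - 3 + 0\right) 4 + 16 = \left(-8\right) 4 + 16 = -32 + 16 = -16$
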